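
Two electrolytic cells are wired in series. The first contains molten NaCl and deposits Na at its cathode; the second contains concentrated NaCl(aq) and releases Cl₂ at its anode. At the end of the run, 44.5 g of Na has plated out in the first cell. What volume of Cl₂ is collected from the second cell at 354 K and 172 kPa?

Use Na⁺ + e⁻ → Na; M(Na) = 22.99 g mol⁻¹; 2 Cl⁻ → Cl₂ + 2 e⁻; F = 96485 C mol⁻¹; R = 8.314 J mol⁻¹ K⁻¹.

n(Na) = 44.5 / 22.99 = 1.936 mol, so n(e⁻) = 1 × 1.936 = 1.936 mol.
The cells are in series, so the same 1.936 mol of electrons passes through the second cell.
2 Cl⁻ → Cl₂ + 2 e⁻ — 2 mol e⁻ per mol Cl₂, so n(Cl₂) = 1.936/2 = 0.9678 mol.
V = nRT/P = (0.9678 × 8.314 × 354) / (172 × 10³) = 0.0166 m³ = 16.6 L.

16.6 L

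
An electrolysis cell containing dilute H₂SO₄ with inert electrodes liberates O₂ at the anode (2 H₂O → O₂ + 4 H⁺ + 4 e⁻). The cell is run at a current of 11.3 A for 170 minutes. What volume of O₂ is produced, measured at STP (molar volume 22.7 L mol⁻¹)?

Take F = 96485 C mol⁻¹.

Q = I·t = 11.30 A × 10200 s = 115300 C.
n(e⁻) = Q/F = 115300 / 96485 = 1.195 mol.
4 electrons are transferred per O₂ molecule, so n(O₂) = 1.195 / 4 = 0.2986 mol.
V = n × V_m = 0.2986 × 22.7 = 6.78 L.

6.78 L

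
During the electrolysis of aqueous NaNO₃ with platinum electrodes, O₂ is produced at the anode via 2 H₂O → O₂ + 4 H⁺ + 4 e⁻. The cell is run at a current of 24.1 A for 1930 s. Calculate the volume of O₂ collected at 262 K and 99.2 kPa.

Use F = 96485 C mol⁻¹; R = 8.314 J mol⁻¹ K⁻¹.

2.65 L

Q = I·t = 24.10 A × 1930.0 s = 46510 C.
n(e⁻) = Q/F = 46510 / 96485 = 0.4821 mol.
4 electrons are transferred per O₂ molecule, so n(O₂) = 0.4821 / 4 = 0.1205 mol.
V = nRT/P = (0.1205 × 8.314 × 262) / (99.2 × 10³ Pa) = 0.00265 m³ = 2.65 L.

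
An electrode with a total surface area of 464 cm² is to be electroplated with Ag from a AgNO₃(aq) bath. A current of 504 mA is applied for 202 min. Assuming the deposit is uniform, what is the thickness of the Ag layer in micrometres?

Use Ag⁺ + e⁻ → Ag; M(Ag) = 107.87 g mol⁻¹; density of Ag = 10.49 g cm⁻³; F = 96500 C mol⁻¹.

14.0 μm

Q = I·t = 0.5040 × 12120 = 6108 C; n(e⁻) = 0.06330 mol.
n(Ag) = n(e⁻)/1 = 0.06330 mol, so m = 0.06330 × 107.87 = 6.828 g.
Volume = m/ρ = 6.828 / 10.49 = 0.6509 cm³.
Thickness = V/A = 0.6509 / 464 = 0.00140 cm = 14.0 μm.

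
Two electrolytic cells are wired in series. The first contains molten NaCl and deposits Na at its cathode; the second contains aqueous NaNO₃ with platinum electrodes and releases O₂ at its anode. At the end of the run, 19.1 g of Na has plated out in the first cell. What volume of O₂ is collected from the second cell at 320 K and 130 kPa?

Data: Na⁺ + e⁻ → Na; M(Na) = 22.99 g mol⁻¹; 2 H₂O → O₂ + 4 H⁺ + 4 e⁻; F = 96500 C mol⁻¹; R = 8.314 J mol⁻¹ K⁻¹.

4.25 L

n(Na) = 19.1 / 22.99 = 0.8308 mol, so n(e⁻) = 1 × 0.8308 = 0.8308 mol.
The cells are in series, so the same 0.8308 mol of electrons passes through the second cell.
2 H₂O → O₂ + 4 H⁺ + 4 e⁻ — 4 mol e⁻ per mol O₂, so n(O₂) = 0.8308/4 = 0.2077 mol.
V = nRT/P = (0.2077 × 8.314 × 320) / (130 × 10³) = 0.00425 m³ = 4.25 L.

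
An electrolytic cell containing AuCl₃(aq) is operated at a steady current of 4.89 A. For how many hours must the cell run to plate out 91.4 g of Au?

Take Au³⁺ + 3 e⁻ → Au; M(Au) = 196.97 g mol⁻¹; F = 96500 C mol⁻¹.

n(Au) = m/M = 91.4 / 196.97 = 0.4640 mol.
Each Au atom requires 3 electrons, so n(e⁻) = 3 × 0.4640 = 1.392 mol.
Q = n(e⁻)·F = 1.392 × 96500 = 134300 C.
t = Q/I = 134300 / 4.890 A = 27470 s = 7.63 h.

7.63 h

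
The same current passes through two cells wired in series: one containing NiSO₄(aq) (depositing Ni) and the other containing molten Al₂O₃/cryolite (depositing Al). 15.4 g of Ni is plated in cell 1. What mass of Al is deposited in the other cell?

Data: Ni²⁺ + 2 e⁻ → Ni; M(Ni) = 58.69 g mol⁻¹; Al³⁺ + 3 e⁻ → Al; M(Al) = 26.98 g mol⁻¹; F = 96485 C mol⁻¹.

n(Ni) = 15.4 / 58.69 = 0.2624 mol.
Since Ni²⁺ + 2 e⁻ → Ni, n(e⁻) passed = 2 × 0.2624 = 0.5248 mol.
Cells in series carry the same charge, so the same 0.5248 mol of electrons passes through cell 2.
Al³⁺ + 3 e⁻ → Al, so n(Al) = 0.5248 / 3 = 0.1749 mol.
m(Al) = 0.1749 × 26.98 = 4.72 g.

4.72 g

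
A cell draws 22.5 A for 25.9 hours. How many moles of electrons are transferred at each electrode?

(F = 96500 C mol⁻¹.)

21.7 mol

Q = I·t = 22.50 A × 93240 s = 2098000 C.
n(e⁻) = Q/F = 2098000 / 96500 = 21.7 mol.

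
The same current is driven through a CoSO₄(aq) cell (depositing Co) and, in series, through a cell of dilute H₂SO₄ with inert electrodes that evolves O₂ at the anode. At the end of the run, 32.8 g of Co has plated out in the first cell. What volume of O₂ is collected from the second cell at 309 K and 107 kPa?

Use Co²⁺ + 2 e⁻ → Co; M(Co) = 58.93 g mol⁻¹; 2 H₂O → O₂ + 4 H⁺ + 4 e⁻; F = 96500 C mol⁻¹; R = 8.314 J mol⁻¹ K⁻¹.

n(Co) = 32.8 / 58.93 = 0.5566 mol, so n(e⁻) = 2 × 0.5566 = 1.113 mol.
The cells are in series, so the same 1.113 mol of electrons passes through the second cell.
2 H₂O → O₂ + 4 H⁺ + 4 e⁻ — 4 mol e⁻ per mol O₂, so n(O₂) = 1.113/4 = 0.2783 mol.
V = nRT/P = (0.2783 × 8.314 × 309) / (107 × 10³) = 0.00668 m³ = 6.68 L.

6.68 L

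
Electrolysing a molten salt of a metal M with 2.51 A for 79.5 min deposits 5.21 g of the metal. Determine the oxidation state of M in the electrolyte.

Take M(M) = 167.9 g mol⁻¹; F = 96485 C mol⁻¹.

+4

Q = I·t = 2.510 A × 4770.0 s = 11970 C, so n(e⁻) = 11970/96485 = 0.1241 mol.
n(M) deposited = 5.21 / 167.9 = 0.03103 mol.
Electrons per atom = n(e⁻)/n(M) = 0.1241 / 0.03103 = 4.00 ≈ 4, so the ion is M⁴⁺.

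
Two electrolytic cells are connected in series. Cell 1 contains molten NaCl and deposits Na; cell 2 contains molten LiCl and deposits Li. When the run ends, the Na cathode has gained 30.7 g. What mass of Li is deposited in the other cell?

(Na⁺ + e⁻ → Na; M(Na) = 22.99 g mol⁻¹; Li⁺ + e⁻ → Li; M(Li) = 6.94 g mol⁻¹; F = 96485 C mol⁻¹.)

9.27 g

n(Na) = 30.7 / 22.99 = 1.335 mol.
Since Na⁺ + e⁻ → Na, n(e⁻) passed = 1 × 1.335 = 1.335 mol.
Cells in series carry the same charge, so the same 1.335 mol of electrons passes through cell 2.
Li⁺ + e⁻ → Li, so n(Li) = 1.335 / 1 = 1.335 mol.
m(Li) = 1.335 × 6.94 = 9.27 g.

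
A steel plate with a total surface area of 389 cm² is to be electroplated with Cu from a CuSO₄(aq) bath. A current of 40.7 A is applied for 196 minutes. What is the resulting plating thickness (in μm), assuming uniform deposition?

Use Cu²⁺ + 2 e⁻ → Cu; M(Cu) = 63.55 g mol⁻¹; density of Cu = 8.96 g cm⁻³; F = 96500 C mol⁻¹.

Q = I·t = 40.70 × 11760 = 478600 C; n(e⁻) = 4.960 mol.
n(Cu) = n(e⁻)/2 = 2.480 mol, so m = 2.480 × 63.55 = 157.6 g.
Volume = m/ρ = 157.6 / 8.96 = 17.59 cm³.
Thickness = V/A = 17.59 / 389 = 0.0452 cm = 452 μm.

452 μm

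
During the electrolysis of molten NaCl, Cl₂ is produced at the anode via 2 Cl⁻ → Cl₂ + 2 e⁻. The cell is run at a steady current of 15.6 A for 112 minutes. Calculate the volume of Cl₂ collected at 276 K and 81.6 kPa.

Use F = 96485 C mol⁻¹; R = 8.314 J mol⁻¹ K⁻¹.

15.3 L

Q = I·t = 15.60 A × 6720.0 s = 104800 C.
n(e⁻) = Q/F = 104800 / 96485 = 1.087 mol.
2 electrons are transferred per Cl₂ molecule, so n(Cl₂) = 1.087 / 2 = 0.5433 mol.
V = nRT/P = (0.5433 × 8.314 × 276) / (81.6 × 10³ Pa) = 0.0153 m³ = 15.3 L.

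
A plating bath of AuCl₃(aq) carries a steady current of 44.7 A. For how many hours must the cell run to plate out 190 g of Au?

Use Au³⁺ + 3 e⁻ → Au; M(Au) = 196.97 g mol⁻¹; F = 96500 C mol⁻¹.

n(Au) = m/M = 190 / 196.97 = 0.9646 mol.
Each Au atom requires 3 electrons, so n(e⁻) = 3 × 0.9646 = 2.894 mol.
Q = n(e⁻)·F = 2.894 × 96500 = 279300 C.
t = Q/I = 279300 / 44.70 A = 6247 s = 1.74 h.

1.74 h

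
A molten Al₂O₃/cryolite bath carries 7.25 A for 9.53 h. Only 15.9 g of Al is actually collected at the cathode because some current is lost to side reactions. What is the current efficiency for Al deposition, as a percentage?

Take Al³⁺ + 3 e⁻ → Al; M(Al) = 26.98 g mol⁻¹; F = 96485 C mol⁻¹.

68.6 %

Q = I·t = 7.250 × 34308 = 248700 C; n(e⁻) = 248700/96485 = 2.578 mol.
Theoretical n(Al) = n(e⁻)/3 = 0.8593 mol, i.e. m_theo = 0.8593 × 26.98 = 23.18 g.
Efficiency = m_actual / m_theo = 15.9 / 23.18 = 68.6 %.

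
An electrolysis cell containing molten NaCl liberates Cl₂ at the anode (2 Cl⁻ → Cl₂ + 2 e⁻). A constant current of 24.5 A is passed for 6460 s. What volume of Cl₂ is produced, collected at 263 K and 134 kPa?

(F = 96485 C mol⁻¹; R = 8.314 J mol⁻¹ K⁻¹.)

13.4 L

Q = I·t = 24.50 A × 6460.0 s = 158300 C.
n(e⁻) = Q/F = 158300 / 96485 = 1.640 mol.
2 electrons are transferred per Cl₂ molecule, so n(Cl₂) = 1.640 / 2 = 0.8202 mol.
V = nRT/P = (0.8202 × 8.314 × 263) / (134 × 10³ Pa) = 0.0134 m³ = 13.4 L.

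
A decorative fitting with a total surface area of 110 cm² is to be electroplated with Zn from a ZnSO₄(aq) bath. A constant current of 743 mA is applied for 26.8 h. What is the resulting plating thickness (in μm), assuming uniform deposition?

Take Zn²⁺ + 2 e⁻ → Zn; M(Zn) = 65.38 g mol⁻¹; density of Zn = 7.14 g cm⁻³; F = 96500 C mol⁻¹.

309 μm

Q = I·t = 0.7430 × 96480 = 71680 C; n(e⁻) = 0.7428 mol.
n(Zn) = n(e⁻)/2 = 0.3714 mol, so m = 0.3714 × 65.38 = 24.28 g.
Volume = m/ρ = 24.28 / 7.14 = 3.401 cm³.
Thickness = V/A = 3.401 / 110 = 0.0309 cm = 309 μm.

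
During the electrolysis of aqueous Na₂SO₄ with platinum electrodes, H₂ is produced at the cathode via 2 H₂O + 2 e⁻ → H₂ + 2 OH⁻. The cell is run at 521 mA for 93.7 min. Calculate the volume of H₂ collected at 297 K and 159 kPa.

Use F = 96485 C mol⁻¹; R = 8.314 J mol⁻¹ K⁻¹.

Q = I·t = 0.5210 A × 5622.0 s = 2929 C.
n(e⁻) = Q/F = 2929 / 96485 = 0.03036 mol.
2 electrons are transferred per H₂ molecule, so n(H₂) = 0.03036 / 2 = 0.01518 mol.
V = nRT/P = (0.01518 × 8.314 × 297) / (159 × 10³ Pa) = 2.36 × 10⁻⁴ m³ = 0.236 L.

0.236 L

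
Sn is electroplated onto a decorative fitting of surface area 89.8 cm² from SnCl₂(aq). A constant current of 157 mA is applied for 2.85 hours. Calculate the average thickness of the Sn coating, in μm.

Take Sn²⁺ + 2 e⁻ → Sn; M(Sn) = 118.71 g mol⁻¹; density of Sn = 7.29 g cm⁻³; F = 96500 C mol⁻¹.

15.1 μm

Q = I·t = 0.1570 × 10260 = 1611 C; n(e⁻) = 0.01669 mol.
n(Sn) = n(e⁻)/2 = 0.008346 mol, so m = 0.008346 × 118.71 = 0.9908 g.
Volume = m/ρ = 0.9908 / 7.29 = 0.1359 cm³.
Thickness = V/A = 0.1359 / 89.8 = 0.00151 cm = 15.1 μm.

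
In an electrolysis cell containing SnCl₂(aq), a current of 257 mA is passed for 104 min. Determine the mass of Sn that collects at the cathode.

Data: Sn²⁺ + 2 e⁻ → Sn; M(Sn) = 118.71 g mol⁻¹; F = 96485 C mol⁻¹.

Q = I·t = 0.2570 A × 6240.0 s = 1604 C.
n(e⁻) = Q/F = 1604 / 96485 = 0.01662 mol.
Sn²⁺ + 2 e⁻ → Sn, so n(Sn) = n(e⁻)/2 = 0.008311 mol.
m = n·M = 0.008311 × 118.71 = 0.987 g.

0.987 g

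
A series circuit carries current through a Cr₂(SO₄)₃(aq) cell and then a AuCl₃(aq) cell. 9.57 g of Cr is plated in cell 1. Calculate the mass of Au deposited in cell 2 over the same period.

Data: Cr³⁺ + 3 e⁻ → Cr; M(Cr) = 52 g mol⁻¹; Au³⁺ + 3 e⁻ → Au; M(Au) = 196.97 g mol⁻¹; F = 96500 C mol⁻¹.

n(Cr) = 9.57 / 52 = 0.1840 mol.
Since Cr³⁺ + 3 e⁻ → Cr, n(e⁻) passed = 3 × 0.1840 = 0.5521 mol.
Cells in series carry the same charge, so the same 0.5521 mol of electrons passes through cell 2.
Au³⁺ + 3 e⁻ → Au, so n(Au) = 0.5521 / 3 = 0.1840 mol.
m(Au) = 0.1840 × 196.97 = 36.3 g.

36.3 g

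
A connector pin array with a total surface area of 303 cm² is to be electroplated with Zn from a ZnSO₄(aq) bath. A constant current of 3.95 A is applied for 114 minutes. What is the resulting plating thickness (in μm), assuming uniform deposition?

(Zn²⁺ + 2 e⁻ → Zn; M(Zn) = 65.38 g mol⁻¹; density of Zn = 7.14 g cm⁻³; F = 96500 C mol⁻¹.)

Q = I·t = 3.950 × 6840.0 = 27020 C; n(e⁻) = 0.2800 mol.
n(Zn) = n(e⁻)/2 = 0.1400 mol, so m = 0.1400 × 65.38 = 9.153 g.
Volume = m/ρ = 9.153 / 7.14 = 1.282 cm³.
Thickness = V/A = 1.282 / 303 = 0.00423 cm = 42.3 μm.

42.3 μm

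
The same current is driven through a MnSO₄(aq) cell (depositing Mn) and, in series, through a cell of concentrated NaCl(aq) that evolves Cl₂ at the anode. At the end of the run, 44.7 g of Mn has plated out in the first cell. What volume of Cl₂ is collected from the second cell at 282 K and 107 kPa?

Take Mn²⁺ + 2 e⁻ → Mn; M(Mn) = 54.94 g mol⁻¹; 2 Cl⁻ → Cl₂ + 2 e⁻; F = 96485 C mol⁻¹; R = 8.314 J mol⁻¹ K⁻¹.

17.8 L

n(Mn) = 44.7 / 54.94 = 0.8136 mol, so n(e⁻) = 2 × 0.8136 = 1.627 mol.
The cells are in series, so the same 1.627 mol of electrons passes through the second cell.
2 Cl⁻ → Cl₂ + 2 e⁻ — 2 mol e⁻ per mol Cl₂, so n(Cl₂) = 1.627/2 = 0.8136 mol.
V = nRT/P = (0.8136 × 8.314 × 282) / (107 × 10³) = 0.0178 m³ = 17.8 L.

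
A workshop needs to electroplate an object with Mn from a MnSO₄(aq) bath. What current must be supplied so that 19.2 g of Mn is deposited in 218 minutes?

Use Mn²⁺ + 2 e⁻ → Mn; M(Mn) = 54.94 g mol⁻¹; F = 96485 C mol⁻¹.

n(Mn) = 19.2 / 54.94 = 0.3495 mol.
n(e⁻) = 2 × 0.3495 = 0.6989 mol.
Q = n(e⁻)·F = 0.6989 × 96485 = 67440 C.
I = Q/t = 67440 / 13080 s = 5.16 A.

5.16 A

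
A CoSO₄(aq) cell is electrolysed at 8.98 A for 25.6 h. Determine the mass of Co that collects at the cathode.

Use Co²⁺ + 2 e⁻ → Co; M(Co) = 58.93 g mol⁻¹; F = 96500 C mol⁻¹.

253 g

Q = I·t = 8.980 A × 92160 s = 827600 C.
n(e⁻) = Q/F = 827600 / 96500 = 8.576 mol.
Co²⁺ + 2 e⁻ → Co, so n(Co) = n(e⁻)/2 = 4.288 mol.
m = n·M = 4.288 × 58.93 = 253 g.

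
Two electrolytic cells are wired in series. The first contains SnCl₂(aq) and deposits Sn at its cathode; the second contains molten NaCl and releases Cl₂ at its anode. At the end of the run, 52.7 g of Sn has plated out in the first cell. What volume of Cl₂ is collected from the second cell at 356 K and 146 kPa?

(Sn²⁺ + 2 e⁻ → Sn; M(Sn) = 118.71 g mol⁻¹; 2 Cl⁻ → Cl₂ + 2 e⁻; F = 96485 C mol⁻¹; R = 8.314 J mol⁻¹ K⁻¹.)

9.00 L

n(Sn) = 52.7 / 118.71 = 0.4439 mol, so n(e⁻) = 2 × 0.4439 = 0.8879 mol.
The cells are in series, so the same 0.8879 mol of electrons passes through the second cell.
2 Cl⁻ → Cl₂ + 2 e⁻ — 2 mol e⁻ per mol Cl₂, so n(Cl₂) = 0.8879/2 = 0.4439 mol.
V = nRT/P = (0.4439 × 8.314 × 356) / (146 × 10³) = 0.00900 m³ = 9.00 L.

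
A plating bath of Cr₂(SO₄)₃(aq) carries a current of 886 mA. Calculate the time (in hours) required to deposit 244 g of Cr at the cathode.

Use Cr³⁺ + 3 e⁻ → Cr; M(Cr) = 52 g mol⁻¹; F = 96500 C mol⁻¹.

426 h

n(Cr) = m/M = 244 / 52 = 4.692 mol.
Each Cr atom requires 3 electrons, so n(e⁻) = 3 × 4.692 = 14.08 mol.
Q = n(e⁻)·F = 14.08 × 96500 = 1358000 C.
t = Q/I = 1358000 / 0.8860 A = 1533000 s = 426 h.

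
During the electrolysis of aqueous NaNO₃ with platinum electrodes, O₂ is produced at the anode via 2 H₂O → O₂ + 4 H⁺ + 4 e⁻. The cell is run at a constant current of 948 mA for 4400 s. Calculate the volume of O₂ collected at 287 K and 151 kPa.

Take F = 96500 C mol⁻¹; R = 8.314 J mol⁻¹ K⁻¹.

Q = I·t = 0.9480 A × 4400.0 s = 4171 C.
n(e⁻) = Q/F = 4171 / 96500 = 0.04322 mol.
4 electrons are transferred per O₂ molecule, so n(O₂) = 0.04322 / 4 = 0.01081 mol.
V = nRT/P = (0.01081 × 8.314 × 287) / (151 × 10³ Pa) = 1.71 × 10⁻⁴ m³ = 0.171 L.

0.171 L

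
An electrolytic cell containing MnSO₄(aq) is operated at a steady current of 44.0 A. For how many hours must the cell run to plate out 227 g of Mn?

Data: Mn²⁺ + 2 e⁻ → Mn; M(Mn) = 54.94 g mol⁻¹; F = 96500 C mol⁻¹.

5.03 h

n(Mn) = m/M = 227 / 54.94 = 4.132 mol.
Each Mn atom requires 2 electrons, so n(e⁻) = 2 × 4.132 = 8.264 mol.
Q = n(e⁻)·F = 8.264 × 96500 = 797400 C.
t = Q/I = 797400 / 44.00 A = 18120 s = 5.03 h.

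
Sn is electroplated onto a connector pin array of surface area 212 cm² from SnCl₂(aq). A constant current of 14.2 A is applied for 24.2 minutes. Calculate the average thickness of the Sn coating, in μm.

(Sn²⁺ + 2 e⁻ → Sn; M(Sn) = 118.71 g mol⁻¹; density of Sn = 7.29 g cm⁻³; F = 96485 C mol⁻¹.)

Q = I·t = 14.20 × 1452.0 = 20620 C; n(e⁻) = 0.2137 mol.
n(Sn) = n(e⁻)/2 = 0.1068 mol, so m = 0.1068 × 118.71 = 12.68 g.
Volume = m/ρ = 12.68 / 7.29 = 1.740 cm³.
Thickness = V/A = 1.740 / 212 = 0.00821 cm = 82.1 μm.

82.1 μm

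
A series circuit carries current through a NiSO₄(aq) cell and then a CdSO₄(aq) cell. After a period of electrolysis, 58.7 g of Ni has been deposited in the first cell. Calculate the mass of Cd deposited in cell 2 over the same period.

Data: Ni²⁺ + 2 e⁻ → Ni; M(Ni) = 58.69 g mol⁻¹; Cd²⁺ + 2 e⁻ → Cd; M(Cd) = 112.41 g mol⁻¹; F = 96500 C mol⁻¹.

112 g

n(Ni) = 58.7 / 58.69 = 1.000 mol.
Since Ni²⁺ + 2 e⁻ → Ni, n(e⁻) passed = 2 × 1.000 = 2.000 mol.
Cells in series carry the same charge, so the same 2.000 mol of electrons passes through cell 2.
Cd²⁺ + 2 e⁻ → Cd, so n(Cd) = 2.000 / 2 = 1.000 mol.
m(Cd) = 1.000 × 112.41 = 112 g.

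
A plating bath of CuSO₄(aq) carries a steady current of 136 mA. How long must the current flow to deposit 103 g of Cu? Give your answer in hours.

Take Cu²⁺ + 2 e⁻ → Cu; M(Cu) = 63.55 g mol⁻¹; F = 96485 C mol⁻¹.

n(Cu) = m/M = 103 / 63.55 = 1.621 mol.
Each Cu atom requires 2 electrons, so n(e⁻) = 2 × 1.621 = 3.242 mol.
Q = n(e⁻)·F = 3.242 × 96485 = 312800 C.
t = Q/I = 312800 / 0.1360 A = 2300000 s = 639 h.

639 h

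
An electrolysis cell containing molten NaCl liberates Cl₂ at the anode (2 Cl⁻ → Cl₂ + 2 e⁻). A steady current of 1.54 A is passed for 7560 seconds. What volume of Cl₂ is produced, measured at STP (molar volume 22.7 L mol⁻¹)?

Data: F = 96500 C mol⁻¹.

Q = I·t = 1.540 A × 7560.0 s = 11640 C.
n(e⁻) = Q/F = 11640 / 96500 = 0.1206 mol.
2 electrons are transferred per Cl₂ molecule, so n(Cl₂) = 0.1206 / 2 = 0.06032 mol.
V = n × V_m = 0.06032 × 22.7 = 1.37 L.

1.37 L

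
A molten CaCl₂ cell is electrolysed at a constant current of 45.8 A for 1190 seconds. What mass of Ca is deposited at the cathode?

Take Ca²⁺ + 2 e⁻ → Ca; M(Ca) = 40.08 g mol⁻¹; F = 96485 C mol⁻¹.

11.3 g

Q = I·t = 45.80 A × 1190.0 s = 54500 C.
n(e⁻) = Q/F = 54500 / 96485 = 0.5649 mol.
Ca²⁺ + 2 e⁻ → Ca, so n(Ca) = n(e⁻)/2 = 0.2824 mol.
m = n·M = 0.2824 × 40.08 = 11.3 g.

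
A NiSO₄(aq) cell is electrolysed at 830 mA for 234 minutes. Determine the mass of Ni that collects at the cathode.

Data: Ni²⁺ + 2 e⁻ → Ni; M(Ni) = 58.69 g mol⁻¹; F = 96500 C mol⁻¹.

3.54 g

Q = I·t = 0.8300 A × 14040 s = 11650 C.
n(e⁻) = Q/F = 11650 / 96500 = 0.1208 mol.
Ni²⁺ + 2 e⁻ → Ni, so n(Ni) = n(e⁻)/2 = 0.06038 mol.
m = n·M = 0.06038 × 58.69 = 3.54 g.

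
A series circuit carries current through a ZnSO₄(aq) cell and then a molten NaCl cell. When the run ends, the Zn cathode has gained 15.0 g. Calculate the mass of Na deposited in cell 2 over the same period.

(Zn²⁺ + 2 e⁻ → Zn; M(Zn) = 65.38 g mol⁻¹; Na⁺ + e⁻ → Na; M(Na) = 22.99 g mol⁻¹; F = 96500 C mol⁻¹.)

n(Zn) = 15.0 / 65.38 = 0.2294 mol.
Since Zn²⁺ + 2 e⁻ → Zn, n(e⁻) passed = 2 × 0.2294 = 0.4589 mol.
Cells in series carry the same charge, so the same 0.4589 mol of electrons passes through cell 2.
Na⁺ + e⁻ → Na, so n(Na) = 0.4589 / 1 = 0.4589 mol.
m(Na) = 0.4589 × 22.99 = 10.5 g.

10.5 g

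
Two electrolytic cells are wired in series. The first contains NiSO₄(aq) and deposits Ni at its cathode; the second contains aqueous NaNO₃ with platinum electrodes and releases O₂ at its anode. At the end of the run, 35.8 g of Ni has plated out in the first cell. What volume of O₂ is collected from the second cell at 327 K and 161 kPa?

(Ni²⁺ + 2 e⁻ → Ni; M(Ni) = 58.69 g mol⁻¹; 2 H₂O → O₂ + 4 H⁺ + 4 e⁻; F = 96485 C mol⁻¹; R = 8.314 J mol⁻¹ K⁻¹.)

n(Ni) = 35.8 / 58.69 = 0.6100 mol, so n(e⁻) = 2 × 0.6100 = 1.220 mol.
The cells are in series, so the same 1.220 mol of electrons passes through the second cell.
2 H₂O → O₂ + 4 H⁺ + 4 e⁻ — 4 mol e⁻ per mol O₂, so n(O₂) = 1.220/4 = 0.3050 mol.
V = nRT/P = (0.3050 × 8.314 × 327) / (161 × 10³) = 0.00515 m³ = 5.15 L.

5.15 L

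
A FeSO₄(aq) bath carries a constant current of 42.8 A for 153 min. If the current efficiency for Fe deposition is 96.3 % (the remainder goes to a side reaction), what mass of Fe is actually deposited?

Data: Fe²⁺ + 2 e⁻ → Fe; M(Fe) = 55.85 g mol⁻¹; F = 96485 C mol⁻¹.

110 g

Q = I·t = 42.80 × 9180.0 = 392900 C.
n(e⁻) = 392900/96485 = 4.072 mol; theoretically n(Fe) = 4.072/2 = 2.036 mol, m_theo = 113.7 g.
At 96.3 % efficiency, m_actual = 0.963 × 113.7 = 110 g.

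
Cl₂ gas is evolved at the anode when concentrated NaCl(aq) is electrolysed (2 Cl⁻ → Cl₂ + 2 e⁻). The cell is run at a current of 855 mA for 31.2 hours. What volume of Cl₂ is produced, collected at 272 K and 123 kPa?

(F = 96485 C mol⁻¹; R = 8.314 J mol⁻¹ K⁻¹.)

Q = I·t = 0.8550 A × 112320 s = 96030 C.
n(e⁻) = Q/F = 96030 / 96485 = 0.9953 mol.
2 electrons are transferred per Cl₂ molecule, so n(Cl₂) = 0.9953 / 2 = 0.4977 mol.
V = nRT/P = (0.4977 × 8.314 × 272) / (123 × 10³ Pa) = 0.00915 m³ = 9.15 L.

9.15 L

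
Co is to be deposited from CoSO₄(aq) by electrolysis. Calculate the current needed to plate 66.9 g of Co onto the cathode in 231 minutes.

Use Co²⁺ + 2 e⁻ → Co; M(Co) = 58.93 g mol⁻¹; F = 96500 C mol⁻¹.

15.8 A

n(Co) = 66.9 / 58.93 = 1.135 mol.
n(e⁻) = 2 × 1.135 = 2.270 mol.
Q = n(e⁻)·F = 2.270 × 96500 = 219100 C.
I = Q/t = 219100 / 13860 s = 15.8 A.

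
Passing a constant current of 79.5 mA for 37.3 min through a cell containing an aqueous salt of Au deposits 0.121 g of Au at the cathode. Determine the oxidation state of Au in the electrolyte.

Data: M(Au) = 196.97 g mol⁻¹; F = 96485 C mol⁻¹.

+3

Q = I·t = 0.07950 A × 2238.0 s = 177.9 C, so n(e⁻) = 177.9/96485 = 0.001844 mol.
n(Au) deposited = 0.121 / 196.97 = 0.0006143 mol.
Electrons per atom = n(e⁻)/n(Au) = 0.001844 / 0.0006143 = 3.00 ≈ 3, so the ion is Au³⁺.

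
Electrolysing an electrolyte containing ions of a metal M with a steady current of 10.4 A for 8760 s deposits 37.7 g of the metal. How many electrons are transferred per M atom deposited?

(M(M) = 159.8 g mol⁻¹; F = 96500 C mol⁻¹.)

Q = I·t = 10.40 A × 8760.0 s = 91100 C, so n(e⁻) = 91100/96500 = 0.9441 mol.
n(M) deposited = 37.7 / 159.8 = 0.2359 mol.
Electrons per atom = n(e⁻)/n(M) = 0.9441 / 0.2359 = 4.00 ≈ 4, so the ion is M⁴⁺.

4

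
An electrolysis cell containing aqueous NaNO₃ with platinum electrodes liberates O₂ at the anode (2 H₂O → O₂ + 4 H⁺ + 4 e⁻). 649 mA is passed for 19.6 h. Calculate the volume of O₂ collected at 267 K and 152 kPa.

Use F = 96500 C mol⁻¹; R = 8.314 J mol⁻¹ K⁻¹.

Q = I·t = 0.6490 A × 70560 s = 45790 C.
n(e⁻) = Q/F = 45790 / 96500 = 0.4745 mol.
4 electrons are transferred per O₂ molecule, so n(O₂) = 0.4745 / 4 = 0.1186 mol.
V = nRT/P = (0.1186 × 8.314 × 267) / (152 × 10³ Pa) = 0.00173 m³ = 1.73 L.

1.73 L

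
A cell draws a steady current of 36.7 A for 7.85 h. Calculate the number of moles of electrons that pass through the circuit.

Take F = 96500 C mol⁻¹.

10.7 mol

Q = I·t = 36.70 A × 28260 s = 1037000 C.
n(e⁻) = Q/F = 1037000 / 96500 = 10.7 mol.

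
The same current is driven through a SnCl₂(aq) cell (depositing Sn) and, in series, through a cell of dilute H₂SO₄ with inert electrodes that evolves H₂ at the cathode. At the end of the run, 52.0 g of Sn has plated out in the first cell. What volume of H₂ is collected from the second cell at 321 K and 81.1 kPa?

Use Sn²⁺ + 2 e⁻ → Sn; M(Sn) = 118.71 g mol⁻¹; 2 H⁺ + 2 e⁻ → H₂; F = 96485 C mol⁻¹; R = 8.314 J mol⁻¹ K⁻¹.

n(Sn) = 52.0 / 118.71 = 0.4380 mol, so n(e⁻) = 2 × 0.4380 = 0.8761 mol.
The cells are in series, so the same 0.8761 mol of electrons passes through the second cell.
2 H⁺ + 2 e⁻ → H₂ — 2 mol e⁻ per mol H₂, so n(H₂) = 0.8761/2 = 0.4380 mol.
V = nRT/P = (0.4380 × 8.314 × 321) / (81.1 × 10³) = 0.0144 m³ = 14.4 L.

14.4 L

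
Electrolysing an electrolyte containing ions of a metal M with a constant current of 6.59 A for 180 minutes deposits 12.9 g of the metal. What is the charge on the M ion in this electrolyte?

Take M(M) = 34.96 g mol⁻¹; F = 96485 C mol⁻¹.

+2

Q = I·t = 6.590 A × 10800 s = 71170 C, so n(e⁻) = 71170/96485 = 0.7376 mol.
n(M) deposited = 12.9 / 34.96 = 0.3690 mol.
Electrons per atom = n(e⁻)/n(M) = 0.7376 / 0.3690 = 2.00 ≈ 2, so the ion is M²⁺.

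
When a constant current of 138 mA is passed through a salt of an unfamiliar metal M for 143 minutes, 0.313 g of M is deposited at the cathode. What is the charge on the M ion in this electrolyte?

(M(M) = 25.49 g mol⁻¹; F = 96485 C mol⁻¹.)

Q = I·t = 0.1380 A × 8580.0 s = 1184 C, so n(e⁻) = 1184/96485 = 0.01227 mol.
n(M) deposited = 0.313 / 25.49 = 0.01228 mol.
Electrons per atom = n(e⁻)/n(M) = 0.01227 / 0.01228 = 0.999 ≈ 1, so the ion is M⁺.

+1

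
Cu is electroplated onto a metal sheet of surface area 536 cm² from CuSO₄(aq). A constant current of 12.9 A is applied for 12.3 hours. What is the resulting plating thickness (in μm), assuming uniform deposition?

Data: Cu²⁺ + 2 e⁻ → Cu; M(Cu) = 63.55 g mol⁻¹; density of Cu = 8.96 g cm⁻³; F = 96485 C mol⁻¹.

392 μm

Q = I·t = 12.90 × 44280 = 571200 C; n(e⁻) = 5.920 mol.
n(Cu) = n(e⁻)/2 = 2.960 mol, so m = 2.960 × 63.55 = 188.1 g.
Volume = m/ρ = 188.1 / 8.96 = 20.99 cm³.
Thickness = V/A = 20.99 / 536 = 0.0392 cm = 392 μm.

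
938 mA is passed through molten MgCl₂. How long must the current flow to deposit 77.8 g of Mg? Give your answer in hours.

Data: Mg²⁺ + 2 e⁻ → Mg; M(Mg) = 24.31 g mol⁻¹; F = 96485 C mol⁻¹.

n(Mg) = m/M = 77.8 / 24.31 = 3.200 mol.
Each Mg atom requires 2 electrons, so n(e⁻) = 2 × 3.200 = 6.401 mol.
Q = n(e⁻)·F = 6.401 × 96485 = 617600 C.
t = Q/I = 617600 / 0.9380 A = 658400 s = 183 h.

183 h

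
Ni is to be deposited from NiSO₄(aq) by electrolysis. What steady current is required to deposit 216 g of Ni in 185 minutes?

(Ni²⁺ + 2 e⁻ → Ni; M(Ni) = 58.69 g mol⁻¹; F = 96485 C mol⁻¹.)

n(Ni) = 216 / 58.69 = 3.680 mol.
n(e⁻) = 2 × 3.680 = 7.361 mol.
Q = n(e⁻)·F = 7.361 × 96485 = 710200 C.
I = Q/t = 710200 / 11100 s = 64.0 A.

64.0 A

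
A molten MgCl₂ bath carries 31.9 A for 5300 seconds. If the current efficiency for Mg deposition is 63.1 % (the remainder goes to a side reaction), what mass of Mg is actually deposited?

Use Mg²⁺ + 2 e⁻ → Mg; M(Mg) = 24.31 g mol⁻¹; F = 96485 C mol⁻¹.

Q = I·t = 31.90 × 5300.0 = 169100 C.
n(e⁻) = 169100/96485 = 1.752 mol; theoretically n(Mg) = 1.752/2 = 0.8761 mol, m_theo = 21.30 g.
At 63.1 % efficiency, m_actual = 0.631 × 21.30 = 13.4 g.

13.4 g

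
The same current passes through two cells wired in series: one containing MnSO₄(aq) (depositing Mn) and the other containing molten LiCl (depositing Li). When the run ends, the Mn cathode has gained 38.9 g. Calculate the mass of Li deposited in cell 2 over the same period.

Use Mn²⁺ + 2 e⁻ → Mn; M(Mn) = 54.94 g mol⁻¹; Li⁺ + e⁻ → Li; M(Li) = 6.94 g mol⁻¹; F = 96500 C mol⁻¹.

9.83 g

n(Mn) = 38.9 / 54.94 = 0.7080 mol.
Since Mn²⁺ + 2 e⁻ → Mn, n(e⁻) passed = 2 × 0.7080 = 1.416 mol.
Cells in series carry the same charge, so the same 1.416 mol of electrons passes through cell 2.
Li⁺ + e⁻ → Li, so n(Li) = 1.416 / 1 = 1.416 mol.
m(Li) = 1.416 × 6.94 = 9.83 g.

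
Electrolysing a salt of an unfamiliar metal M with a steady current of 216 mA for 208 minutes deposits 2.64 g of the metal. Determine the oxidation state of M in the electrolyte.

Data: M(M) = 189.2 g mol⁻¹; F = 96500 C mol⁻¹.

+2

Q = I·t = 0.2160 A × 12480 s = 2696 C, so n(e⁻) = 2696/96500 = 0.02793 mol.
n(M) deposited = 2.64 / 189.2 = 0.01395 mol.
Electrons per atom = n(e⁻)/n(M) = 0.02793 / 0.01395 = 2.00 ≈ 2, so the ion is M²⁺.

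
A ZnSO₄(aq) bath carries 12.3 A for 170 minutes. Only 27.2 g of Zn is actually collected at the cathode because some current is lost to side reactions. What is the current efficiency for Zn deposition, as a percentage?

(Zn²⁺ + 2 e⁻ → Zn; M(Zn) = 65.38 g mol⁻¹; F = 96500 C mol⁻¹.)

64.0 %

Q = I·t = 12.30 × 10200 = 125500 C; n(e⁻) = 125500/96500 = 1.300 mol.
Theoretical n(Zn) = n(e⁻)/2 = 0.6501 mol, i.e. m_theo = 0.6501 × 65.38 = 42.50 g.
Efficiency = m_actual / m_theo = 27.2 / 42.50 = 64.0 %.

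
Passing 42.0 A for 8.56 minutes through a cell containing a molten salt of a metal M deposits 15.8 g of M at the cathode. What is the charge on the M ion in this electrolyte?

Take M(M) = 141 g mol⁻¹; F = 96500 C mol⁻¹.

+2

Q = I·t = 42.00 A × 513.60 s = 21570 C, so n(e⁻) = 21570/96500 = 0.2235 mol.
n(M) deposited = 15.8 / 141 = 0.1121 mol.
Electrons per atom = n(e⁻)/n(M) = 0.2235 / 0.1121 = 1.99 ≈ 2, so the ion is M²⁺.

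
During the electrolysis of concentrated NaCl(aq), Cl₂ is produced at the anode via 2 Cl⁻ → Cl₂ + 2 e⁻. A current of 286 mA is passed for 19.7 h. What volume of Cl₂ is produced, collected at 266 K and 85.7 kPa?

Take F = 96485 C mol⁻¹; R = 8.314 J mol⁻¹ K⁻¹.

2.71 L

Q = I·t = 0.2860 A × 70920 s = 20280 C.
n(e⁻) = Q/F = 20280 / 96485 = 0.2102 mol.
2 electrons are transferred per Cl₂ molecule, so n(Cl₂) = 0.2102 / 2 = 0.1051 mol.
V = nRT/P = (0.1051 × 8.314 × 266) / (85.7 × 10³ Pa) = 0.00271 m³ = 2.71 L.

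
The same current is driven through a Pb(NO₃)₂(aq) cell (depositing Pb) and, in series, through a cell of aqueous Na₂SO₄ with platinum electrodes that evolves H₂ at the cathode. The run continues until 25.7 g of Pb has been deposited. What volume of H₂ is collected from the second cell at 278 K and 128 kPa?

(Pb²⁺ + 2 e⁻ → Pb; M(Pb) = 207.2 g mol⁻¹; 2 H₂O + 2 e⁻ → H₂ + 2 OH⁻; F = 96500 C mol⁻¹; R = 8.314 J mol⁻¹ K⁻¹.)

2.24 L

n(Pb) = 25.7 / 207.2 = 0.1240 mol, so n(e⁻) = 2 × 0.1240 = 0.2481 mol.
The cells are in series, so the same 0.2481 mol of electrons passes through the second cell.
2 H₂O + 2 e⁻ → H₂ + 2 OH⁻ — 2 mol e⁻ per mol H₂, so n(H₂) = 0.2481/2 = 0.1240 mol.
V = nRT/P = (0.1240 × 8.314 × 278) / (128 × 10³) = 0.00224 m³ = 2.24 L.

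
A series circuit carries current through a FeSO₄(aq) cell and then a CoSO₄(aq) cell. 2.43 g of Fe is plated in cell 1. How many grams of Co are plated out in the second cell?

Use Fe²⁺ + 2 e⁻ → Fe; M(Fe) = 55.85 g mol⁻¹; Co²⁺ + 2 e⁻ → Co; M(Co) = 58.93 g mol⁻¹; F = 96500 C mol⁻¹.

n(Fe) = 2.43 / 55.85 = 0.04351 mol.
Since Fe²⁺ + 2 e⁻ → Fe, n(e⁻) passed = 2 × 0.04351 = 0.08702 mol.
Cells in series carry the same charge, so the same 0.08702 mol of electrons passes through cell 2.
Co²⁺ + 2 e⁻ → Co, so n(Co) = 0.08702 / 2 = 0.04351 mol.
m(Co) = 0.04351 × 58.93 = 2.56 g.

2.56 g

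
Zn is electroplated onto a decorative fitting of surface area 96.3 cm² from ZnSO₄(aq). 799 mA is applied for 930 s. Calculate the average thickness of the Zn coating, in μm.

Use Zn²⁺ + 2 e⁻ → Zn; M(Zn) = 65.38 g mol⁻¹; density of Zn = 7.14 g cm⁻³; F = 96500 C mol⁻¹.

Q = I·t = 0.7990 × 930.00 = 743.1 C; n(e⁻) = 0.007700 mol.
n(Zn) = n(e⁻)/2 = 0.003850 mol, so m = 0.003850 × 65.38 = 0.2517 g.
Volume = m/ρ = 0.2517 / 7.14 = 0.03525 cm³.
Thickness = V/A = 0.03525 / 96.3 = 3.66 × 10⁻⁴ cm = 3.66 μm.

3.66 μm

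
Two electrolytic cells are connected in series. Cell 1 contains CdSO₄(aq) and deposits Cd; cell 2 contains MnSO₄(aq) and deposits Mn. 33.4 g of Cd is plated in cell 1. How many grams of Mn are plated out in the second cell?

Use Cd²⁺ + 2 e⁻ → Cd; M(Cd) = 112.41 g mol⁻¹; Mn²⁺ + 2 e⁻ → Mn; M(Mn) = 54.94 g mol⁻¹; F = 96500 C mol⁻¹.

16.3 g

n(Cd) = 33.4 / 112.41 = 0.2971 mol.
Since Cd²⁺ + 2 e⁻ → Cd, n(e⁻) passed = 2 × 0.2971 = 0.5943 mol.
Cells in series carry the same charge, so the same 0.5943 mol of electrons passes through cell 2.
Mn²⁺ + 2 e⁻ → Mn, so n(Mn) = 0.5943 / 2 = 0.2971 mol.
m(Mn) = 0.2971 × 54.94 = 16.3 g.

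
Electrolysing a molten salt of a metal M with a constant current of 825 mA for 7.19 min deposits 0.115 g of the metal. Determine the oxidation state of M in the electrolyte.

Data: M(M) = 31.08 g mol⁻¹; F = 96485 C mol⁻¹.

+1

Q = I·t = 0.8250 A × 431.40 s = 355.9 C, so n(e⁻) = 355.9/96485 = 0.003689 mol.
n(M) deposited = 0.115 / 31.08 = 0.003700 mol.
Electrons per atom = n(e⁻)/n(M) = 0.003689 / 0.003700 = 0.997 ≈ 1, so the ion is M⁺.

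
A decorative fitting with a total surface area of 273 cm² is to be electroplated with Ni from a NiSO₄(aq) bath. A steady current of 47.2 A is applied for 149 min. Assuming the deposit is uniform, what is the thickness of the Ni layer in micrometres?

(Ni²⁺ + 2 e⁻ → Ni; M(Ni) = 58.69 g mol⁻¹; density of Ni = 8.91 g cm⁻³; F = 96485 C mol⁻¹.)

528 μm

Q = I·t = 47.20 × 8940.0 = 422000 C; n(e⁻) = 4.373 mol.
n(Ni) = n(e⁻)/2 = 2.187 mol, so m = 2.187 × 58.69 = 128.3 g.
Volume = m/ρ = 128.3 / 8.91 = 14.40 cm³.
Thickness = V/A = 14.40 / 273 = 0.0528 cm = 528 μm.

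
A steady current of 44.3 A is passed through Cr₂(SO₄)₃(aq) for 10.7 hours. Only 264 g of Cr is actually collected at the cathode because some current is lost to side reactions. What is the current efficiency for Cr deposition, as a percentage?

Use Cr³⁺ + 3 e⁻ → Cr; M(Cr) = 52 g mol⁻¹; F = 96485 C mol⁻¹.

86.1 %

Q = I·t = 44.30 × 38520 = 1706000 C; n(e⁻) = 1706000/96485 = 17.69 mol.
Theoretical n(Cr) = n(e⁻)/3 = 5.895 mol, i.e. m_theo = 5.895 × 52 = 306.6 g.
Efficiency = m_actual / m_theo = 264 / 306.6 = 86.1 %.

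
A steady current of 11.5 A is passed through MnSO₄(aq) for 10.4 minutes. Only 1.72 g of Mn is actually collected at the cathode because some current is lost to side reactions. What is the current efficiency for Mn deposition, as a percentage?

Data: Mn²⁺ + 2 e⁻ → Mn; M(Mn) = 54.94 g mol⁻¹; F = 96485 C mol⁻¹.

Q = I·t = 11.50 × 624.00 = 7176 C; n(e⁻) = 7176/96485 = 0.07437 mol.
Theoretical n(Mn) = n(e⁻)/2 = 0.03719 mol, i.e. m_theo = 0.03719 × 54.94 = 2.043 g.
Efficiency = m_actual / m_theo = 1.72 / 2.043 = 84.2 %.

84.2 %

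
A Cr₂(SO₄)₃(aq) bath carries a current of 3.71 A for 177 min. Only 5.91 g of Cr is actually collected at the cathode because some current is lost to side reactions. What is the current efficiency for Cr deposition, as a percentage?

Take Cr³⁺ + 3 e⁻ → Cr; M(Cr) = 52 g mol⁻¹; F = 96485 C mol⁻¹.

Q = I·t = 3.710 × 10620 = 39400 C; n(e⁻) = 39400/96485 = 0.4084 mol.
Theoretical n(Cr) = n(e⁻)/3 = 0.1361 mol, i.e. m_theo = 0.1361 × 52 = 7.078 g.
Efficiency = m_actual / m_theo = 5.91 / 7.078 = 83.5 %.

83.5 %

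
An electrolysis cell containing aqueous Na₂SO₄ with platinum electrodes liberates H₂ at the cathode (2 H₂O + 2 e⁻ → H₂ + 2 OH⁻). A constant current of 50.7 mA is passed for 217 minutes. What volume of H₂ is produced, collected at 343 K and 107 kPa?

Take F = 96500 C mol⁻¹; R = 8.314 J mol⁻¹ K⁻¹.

0.0912 L

Q = I·t = 0.05070 A × 13020 s = 660.1 C.
n(e⁻) = Q/F = 660.1 / 96500 = 0.006841 mol.
2 electrons are transferred per H₂ molecule, so n(H₂) = 0.006841 / 2 = 0.003420 mol.
V = nRT/P = (0.003420 × 8.314 × 343) / (107 × 10³ Pa) = 9.12 × 10⁻⁵ m³ = 0.0912 L.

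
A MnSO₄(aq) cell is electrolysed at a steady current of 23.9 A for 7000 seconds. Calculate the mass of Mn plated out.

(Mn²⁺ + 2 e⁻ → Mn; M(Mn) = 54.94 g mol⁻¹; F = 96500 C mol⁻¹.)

Q = I·t = 23.90 A × 7000.0 s = 167300 C.
n(e⁻) = Q/F = 167300 / 96500 = 1.734 mol.
Mn²⁺ + 2 e⁻ → Mn, so n(Mn) = n(e⁻)/2 = 0.8668 mol.
m = n·M = 0.8668 × 54.94 = 47.6 g.

47.6 g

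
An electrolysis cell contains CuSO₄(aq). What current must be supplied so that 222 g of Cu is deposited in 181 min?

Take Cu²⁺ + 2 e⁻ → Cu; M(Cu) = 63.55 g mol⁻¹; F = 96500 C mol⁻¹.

62.1 A

n(Cu) = 222 / 63.55 = 3.493 mol.
n(e⁻) = 2 × 3.493 = 6.987 mol.
Q = n(e⁻)·F = 6.987 × 96500 = 674200 C.
I = Q/t = 674200 / 10860 s = 62.1 A.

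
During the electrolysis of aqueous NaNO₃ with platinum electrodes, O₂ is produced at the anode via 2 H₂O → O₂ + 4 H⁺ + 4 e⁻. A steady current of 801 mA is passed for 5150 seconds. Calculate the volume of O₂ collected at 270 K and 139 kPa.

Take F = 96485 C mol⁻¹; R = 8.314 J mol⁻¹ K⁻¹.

Q = I·t = 0.8010 A × 5150.0 s = 4125 C.
n(e⁻) = Q/F = 4125 / 96485 = 0.04275 mol.
4 electrons are transferred per O₂ molecule, so n(O₂) = 0.04275 / 4 = 0.01069 mol.
V = nRT/P = (0.01069 × 8.314 × 270) / (139 × 10³ Pa) = 1.73 × 10⁻⁴ m³ = 0.173 L.

0.173 L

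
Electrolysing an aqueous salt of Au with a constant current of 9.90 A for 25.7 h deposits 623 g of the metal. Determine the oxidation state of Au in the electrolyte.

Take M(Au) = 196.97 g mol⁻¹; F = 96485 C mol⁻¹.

+3

Q = I·t = 9.900 A × 92520 s = 915900 C, so n(e⁻) = 915900/96485 = 9.493 mol.
n(Au) deposited = 623 / 196.97 = 3.163 mol.
Electrons per atom = n(e⁻)/n(Au) = 9.493 / 3.163 = 3.00 ≈ 3, so the ion is Au³⁺.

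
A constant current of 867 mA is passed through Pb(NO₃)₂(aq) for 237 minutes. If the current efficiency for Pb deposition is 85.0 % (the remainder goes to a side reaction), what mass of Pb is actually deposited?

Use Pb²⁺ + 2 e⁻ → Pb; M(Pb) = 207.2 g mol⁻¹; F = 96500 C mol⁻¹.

11.3 g

Q = I·t = 0.8670 × 14220 = 12330 C.
n(e⁻) = 12330/96500 = 0.1278 mol; theoretically n(Pb) = 0.1278/2 = 0.06388 mol, m_theo = 13.24 g.
At 85.0 % efficiency, m_actual = 0.850 × 13.24 = 11.3 g.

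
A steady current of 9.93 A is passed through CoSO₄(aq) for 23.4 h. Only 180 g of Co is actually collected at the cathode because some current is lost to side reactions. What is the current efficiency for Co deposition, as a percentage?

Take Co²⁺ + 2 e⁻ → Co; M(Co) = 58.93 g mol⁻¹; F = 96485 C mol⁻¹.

70.5 %

Q = I·t = 9.930 × 84240 = 836500 C; n(e⁻) = 836500/96485 = 8.670 mol.
Theoretical n(Co) = n(e⁻)/2 = 4.335 mol, i.e. m_theo = 4.335 × 58.93 = 255.5 g.
Efficiency = m_actual / m_theo = 180 / 255.5 = 70.5 %.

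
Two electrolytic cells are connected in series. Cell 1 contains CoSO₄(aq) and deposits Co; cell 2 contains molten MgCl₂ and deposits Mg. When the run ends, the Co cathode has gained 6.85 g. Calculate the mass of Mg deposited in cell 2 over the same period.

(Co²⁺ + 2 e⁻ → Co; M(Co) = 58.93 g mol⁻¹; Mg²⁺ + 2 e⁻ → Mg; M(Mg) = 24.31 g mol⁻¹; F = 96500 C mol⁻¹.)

n(Co) = 6.85 / 58.93 = 0.1162 mol.
Since Co²⁺ + 2 e⁻ → Co, n(e⁻) passed = 2 × 0.1162 = 0.2325 mol.
Cells in series carry the same charge, so the same 0.2325 mol of electrons passes through cell 2.
Mg²⁺ + 2 e⁻ → Mg, so n(Mg) = 0.2325 / 2 = 0.1162 mol.
m(Mg) = 0.1162 × 24.31 = 2.83 g.

2.83 g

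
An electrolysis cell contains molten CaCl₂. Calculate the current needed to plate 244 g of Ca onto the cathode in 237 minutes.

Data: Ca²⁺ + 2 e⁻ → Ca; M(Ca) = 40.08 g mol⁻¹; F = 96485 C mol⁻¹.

n(Ca) = 244 / 40.08 = 6.088 mol.
n(e⁻) = 2 × 6.088 = 12.18 mol.
Q = n(e⁻)·F = 12.18 × 96485 = 1175000 C.
I = Q/t = 1175000 / 14220 s = 82.6 A.

82.6 A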